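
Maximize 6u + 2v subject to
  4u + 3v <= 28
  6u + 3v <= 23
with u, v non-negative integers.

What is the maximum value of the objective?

(u,v)=(3,1): 4·3+3·1=15≤28, 6·3+3·1=21≤23, objective 20.
(u,v)=(3,0): 4·3+3·0=12≤28, 6·3+3·0=18≤23, objective 18.
(u,v)=(2,2): 4·2+3·2=14≤28, 6·2+3·2=18≤23, objective 16.
Maximum is 20 at (u,v)=(3,1).

20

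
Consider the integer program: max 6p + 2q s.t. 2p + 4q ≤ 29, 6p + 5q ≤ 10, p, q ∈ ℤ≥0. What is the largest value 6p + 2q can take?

(p,q)=(1,0): 2·1+4·0=2≤29, 6·1+5·0=6≤10, objective 6.
(p,q)=(0,1): 2·0+4·1=4≤29, 6·0+5·1=5≤10, objective 2.
Maximum is 6 at (p,q)=(1,0).

6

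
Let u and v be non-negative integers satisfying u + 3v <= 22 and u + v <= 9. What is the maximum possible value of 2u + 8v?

The continuous relaxation peaks at (0, 7.33) with value 58.67; rounding to a feasible lattice point costs some objective.
(u,v)=(1,7): 1·1+3·7=22≤22, 1·1+1·7=8≤9, objective 58.
(u,v)=(0,7): 1·0+3·7=21≤22, 1·0+1·7=7≤9, objective 56.
(u,v)=(2,6): 1·2+3·6=20≤22, 1·2+1·6=8≤9, objective 52.
Maximum is 58 at (u,v)=(1,7).

58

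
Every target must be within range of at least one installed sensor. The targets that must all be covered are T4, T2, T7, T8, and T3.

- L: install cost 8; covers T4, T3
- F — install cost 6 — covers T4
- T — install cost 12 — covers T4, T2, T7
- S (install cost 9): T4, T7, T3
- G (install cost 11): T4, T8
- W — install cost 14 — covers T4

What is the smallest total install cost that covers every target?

The greedy cost-per-new-target heuristic would pick S, G, and T for 32, but a cheaper cover exists.
Choose L, T, and G: together they cover T4, T2, T7, T8, T3 — every target.
Total install cost: 8 + 12 + 11 = 31.
No cover costs less than 31.

31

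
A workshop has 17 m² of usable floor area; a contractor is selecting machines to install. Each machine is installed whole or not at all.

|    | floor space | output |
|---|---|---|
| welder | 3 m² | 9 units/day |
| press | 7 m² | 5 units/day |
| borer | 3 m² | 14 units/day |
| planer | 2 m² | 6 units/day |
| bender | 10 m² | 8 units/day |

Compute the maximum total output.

34

welder + borer + bender: floor space 3 + 3 + 10 = 16 ≤ 17, output 9 + 14 + 8 = 31.
welder + press + borer + planer: floor space 3 + 7 + 3 + 2 = 15 ≤ 17, output 9 + 5 + 14 + 6 = 34.
Best is welder, press, borer, and planer with total output 34.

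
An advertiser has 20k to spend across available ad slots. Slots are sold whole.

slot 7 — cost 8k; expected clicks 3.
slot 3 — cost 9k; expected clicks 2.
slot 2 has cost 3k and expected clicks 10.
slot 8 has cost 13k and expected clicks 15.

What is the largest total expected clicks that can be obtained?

Take slot 2 and slot 8: cost 3 + 13 = 16 ≤ 20, expected clicks 10 + 15 = 25.
No other feasible combination does better.

25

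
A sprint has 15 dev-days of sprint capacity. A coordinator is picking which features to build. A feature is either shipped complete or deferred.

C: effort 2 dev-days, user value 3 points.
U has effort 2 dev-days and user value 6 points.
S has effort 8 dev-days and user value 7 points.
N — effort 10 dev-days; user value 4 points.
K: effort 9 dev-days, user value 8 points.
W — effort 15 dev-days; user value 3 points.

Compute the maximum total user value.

17

U + K: effort 2 + 9 = 11 ≤ 15, user value 6 + 8 = 14.
C + U + S: effort 2 + 2 + 8 = 12 ≤ 15, user value 3 + 6 + 7 = 16.
C + U + K: effort 2 + 2 + 9 = 13 ≤ 15, user value 3 + 6 + 8 = 17.
Best is C, U, and K with total user value 17.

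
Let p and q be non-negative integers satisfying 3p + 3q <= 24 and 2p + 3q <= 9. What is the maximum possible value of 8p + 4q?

32

(p,q)=(4,0) is feasible, giving 32.
(p,q)=(3,1) is feasible, giving 28.
(p,q)=(3,0) is feasible, giving 24.
Maximum is 32 at (p,q)=(4,0).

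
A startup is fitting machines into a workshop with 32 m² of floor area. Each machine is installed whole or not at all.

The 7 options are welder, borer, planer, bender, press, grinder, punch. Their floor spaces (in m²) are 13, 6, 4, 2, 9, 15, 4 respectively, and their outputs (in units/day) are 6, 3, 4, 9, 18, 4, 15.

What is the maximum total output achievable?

This is an integer program with binary decision variables.
Allowing fractional choices, the relaxed optimum would be about 52.2, but machines are indivisible.
welder + bender + press + punch: floor space 13 + 2 + 9 + 4 = 28 ≤ 32, output 6 + 9 + 18 + 15 = 48.
welder + planer + bender + press + punch: floor space 13 + 4 + 2 + 9 + 4 = 32 ≤ 32, output 6 + 4 + 9 + 18 + 15 = 52.
borer + planer + bender + press + punch: floor space 6 + 4 + 2 + 9 + 4 = 25 ≤ 32, output 3 + 4 + 9 + 18 + 15 = 49.
Best is welder, planer, bender, press, and punch with total output 52.

52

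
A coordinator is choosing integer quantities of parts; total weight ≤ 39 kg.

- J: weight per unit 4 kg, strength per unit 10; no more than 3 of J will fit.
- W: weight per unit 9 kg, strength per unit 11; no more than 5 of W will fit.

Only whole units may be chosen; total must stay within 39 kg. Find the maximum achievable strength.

63

Take 3×J and 3×W: weight 39 ≤ 39, strength 3·10 + 3·11 = 63.
J has the best ratio (10/4) and is taken to its limit of 3; remaining capacity is filled optimally with the others.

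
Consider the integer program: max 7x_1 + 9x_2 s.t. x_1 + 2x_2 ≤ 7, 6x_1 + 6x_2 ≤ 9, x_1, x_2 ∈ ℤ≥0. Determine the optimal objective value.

(x_1,x_2)=(0,1): 1·0+2·1=2≤7, 6·0+6·1=6≤9, objective 9.
(x_1,x_2)=(1,0): 1·1+2·0=1≤7, 6·1+6·0=6≤9, objective 7.
(x_1,x_2)=(0,0): 1·0+2·0=0≤7, 6·0+6·0=0≤9, objective 0.
The best lattice point is (0,1), giving 9.

9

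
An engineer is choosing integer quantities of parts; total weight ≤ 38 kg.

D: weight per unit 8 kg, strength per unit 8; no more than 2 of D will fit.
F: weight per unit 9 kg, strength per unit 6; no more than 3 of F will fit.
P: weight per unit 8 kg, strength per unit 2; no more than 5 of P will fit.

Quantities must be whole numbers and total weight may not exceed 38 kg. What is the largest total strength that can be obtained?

Take 2×D and 2×F: weight 34 ≤ 38, strength 2·8 + 2·6 = 28.
D has the best ratio (8/8) and is taken to its limit of 2; remaining capacity is filled optimally with the others.

28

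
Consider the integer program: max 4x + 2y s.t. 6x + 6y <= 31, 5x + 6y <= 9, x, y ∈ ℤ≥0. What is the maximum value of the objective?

(x,y)=(1,0): 6·1+6·0=6≤31, 5·1+6·0=5≤9, objective 4.
(x,y)=(0,1): 6·0+6·1=6≤31, 5·0+6·1=6≤9, objective 2.
(x,y)=(0,0): 6·0+6·0=0≤31, 5·0+6·0=0≤9, objective 0.
The best lattice point is (1,0), giving 4.

4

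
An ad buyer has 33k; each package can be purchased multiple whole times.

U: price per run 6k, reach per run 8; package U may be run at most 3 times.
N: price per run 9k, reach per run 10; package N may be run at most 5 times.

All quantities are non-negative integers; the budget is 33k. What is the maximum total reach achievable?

38

U has the best ratio (8/6); taking only U gives at most 3×8 = 24 (stopped by the supply cap of 3).
Mixing does better — 1×U and 3×N: price 33 ≤ 33, reach 1·8 + 3·10 = 38.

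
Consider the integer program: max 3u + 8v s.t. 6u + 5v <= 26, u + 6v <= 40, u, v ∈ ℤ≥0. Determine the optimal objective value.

(u,v)=(0,5): 6·0+5·5=25≤26, 1·0+6·5=30≤40, objective 40.
(u,v)=(1,4): 6·1+5·4=26≤26, 1·1+6·4=25≤40, objective 35.
(u,v)=(0,4): 6·0+5·4=20≤26, 1·0+6·4=24≤40, objective 32.
Maximum is 40 at (u,v)=(0,5).

40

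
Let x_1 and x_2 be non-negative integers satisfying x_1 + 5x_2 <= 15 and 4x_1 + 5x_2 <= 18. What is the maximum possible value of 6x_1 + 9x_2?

(x_1,x_2)=(2,2): 1·2+5·2=12≤15, 4·2+5·2=18≤18, objective 30.
(x_1,x_2)=(3,1): 1·3+5·1=8≤15, 4·3+5·1=17≤18, objective 27.
(x_1,x_2)=(0,3): 1·0+5·3=15≤15, 4·0+5·3=15≤18, objective 27.
(x_1,x_2)=(1,2): 1·1+5·2=11≤15, 4·1+5·2=14≤18, objective 24.
No feasible integer point exceeds 30.

30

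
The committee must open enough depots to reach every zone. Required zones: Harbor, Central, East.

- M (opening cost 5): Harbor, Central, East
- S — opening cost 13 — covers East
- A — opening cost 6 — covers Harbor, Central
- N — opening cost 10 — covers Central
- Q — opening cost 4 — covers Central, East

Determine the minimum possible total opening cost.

M alone covers Harbor, Central, East — every zone.
Total opening cost: 5.
No cover costs less than 5.

5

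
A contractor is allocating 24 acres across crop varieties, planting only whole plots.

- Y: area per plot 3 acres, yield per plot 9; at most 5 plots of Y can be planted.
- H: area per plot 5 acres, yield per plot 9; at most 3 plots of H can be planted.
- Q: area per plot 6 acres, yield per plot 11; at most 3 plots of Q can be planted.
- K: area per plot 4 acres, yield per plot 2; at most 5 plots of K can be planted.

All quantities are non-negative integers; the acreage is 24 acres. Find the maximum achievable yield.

58

Y has the best ratio (9/3); taking only Y gives at most 5×9 = 45 (stopped by the supply cap of 5).
Mixing does better — 4×Y and 2×Q: area 24 ≤ 24, yield 4·9 + 2·11 = 58.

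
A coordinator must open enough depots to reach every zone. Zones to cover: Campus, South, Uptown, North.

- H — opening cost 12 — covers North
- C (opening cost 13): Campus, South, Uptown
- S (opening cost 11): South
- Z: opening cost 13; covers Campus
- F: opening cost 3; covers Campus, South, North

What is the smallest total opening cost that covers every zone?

This is a weighted set-cover instance.
Choose C and F: together they cover Campus, South, Uptown, North — every zone.
Total opening cost: 13 + 3 = 16.
No cover costs less than 16.

16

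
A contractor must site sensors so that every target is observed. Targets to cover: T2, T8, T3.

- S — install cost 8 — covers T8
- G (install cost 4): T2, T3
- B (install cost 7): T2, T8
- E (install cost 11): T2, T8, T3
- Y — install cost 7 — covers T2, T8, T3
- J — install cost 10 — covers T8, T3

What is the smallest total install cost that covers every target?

7

The greedy cost-per-new-target heuristic would pick G and B for 11, but a cheaper cover exists.
Y alone covers T2, T8, T3 — every target.
Total install cost: 7.
No cover costs less than 7.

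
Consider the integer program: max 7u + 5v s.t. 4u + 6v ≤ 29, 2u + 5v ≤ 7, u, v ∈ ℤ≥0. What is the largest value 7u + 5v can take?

21

(u,v)=(3,0) is feasible, giving 21.
(u,v)=(2,0) is feasible, giving 14.
The best lattice point is (3,0), giving 21.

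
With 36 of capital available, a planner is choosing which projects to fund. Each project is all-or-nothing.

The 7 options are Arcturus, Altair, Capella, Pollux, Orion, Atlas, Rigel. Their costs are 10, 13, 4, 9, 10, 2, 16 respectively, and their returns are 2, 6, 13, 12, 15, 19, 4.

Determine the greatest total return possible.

This is a 0-1 knapsack instance.
Allowing fractional choices, the relaxed optimum would be about 64.1, but projects are indivisible.
Capella + Pollux + Orion + Atlas: cost 4 + 9 + 10 + 2 = 25 ≤ 36, return 13 + 12 + 15 + 19 = 59.
Arcturus + Capella + Pollux + Orion + Atlas: cost 10 + 4 + 9 + 10 + 2 = 35 ≤ 36, return 2 + 13 + 12 + 15 + 19 = 61.
Best is Arcturus, Capella, Pollux, Orion, and Atlas with total return 61.

61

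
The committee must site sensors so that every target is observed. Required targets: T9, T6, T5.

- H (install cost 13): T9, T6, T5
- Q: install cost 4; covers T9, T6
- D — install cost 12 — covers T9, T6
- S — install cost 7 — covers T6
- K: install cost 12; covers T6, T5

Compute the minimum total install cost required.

13

The greedy cost-per-new-target heuristic would pick Q and K for 16, but a cheaper cover exists.
H alone covers T9, T6, T5 — every target.
Total install cost: 13.
No cover costs less than 13.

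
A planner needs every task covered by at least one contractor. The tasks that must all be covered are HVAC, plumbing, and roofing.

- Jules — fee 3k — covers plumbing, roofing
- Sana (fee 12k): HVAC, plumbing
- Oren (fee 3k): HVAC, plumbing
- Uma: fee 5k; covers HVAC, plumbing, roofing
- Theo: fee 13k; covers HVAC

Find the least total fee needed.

5

This is a weighted set-cover instance.
The greedy cost-per-new-task heuristic would pick Jules and Oren for 6, but a cheaper cover exists.
Uma alone covers HVAC, plumbing, roofing — every task.
Total fee: 5.
No cover costs less than 5.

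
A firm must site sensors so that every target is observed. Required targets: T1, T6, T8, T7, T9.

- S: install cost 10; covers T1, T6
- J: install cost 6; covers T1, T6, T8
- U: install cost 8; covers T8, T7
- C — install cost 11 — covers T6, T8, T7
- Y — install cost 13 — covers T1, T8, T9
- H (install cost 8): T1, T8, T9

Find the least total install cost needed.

19

The greedy cost-per-new-target heuristic would pick J, U, and H for 22, but a cheaper cover exists.
Choose C and H: together they cover T1, T6, T8, T7, T9 — every target.
Total install cost: 11 + 8 = 19.
No cover costs less than 19.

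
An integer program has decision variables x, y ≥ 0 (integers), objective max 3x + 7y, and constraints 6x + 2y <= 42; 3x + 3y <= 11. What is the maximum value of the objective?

(x,y)=(0,3) is feasible, giving 21.
(x,y)=(1,2) is feasible, giving 17.
(x,y)=(0,2) is feasible, giving 14.
No feasible integer point exceeds 21.

21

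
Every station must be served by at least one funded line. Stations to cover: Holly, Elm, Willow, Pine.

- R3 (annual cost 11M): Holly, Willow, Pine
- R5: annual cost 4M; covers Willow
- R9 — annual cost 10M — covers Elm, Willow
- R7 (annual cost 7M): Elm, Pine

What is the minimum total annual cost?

18

The greedy cost-per-new-station heuristic would pick R7, R5, and R3 for 22, but a cheaper cover exists.
Choose R3 and R7: together they cover Holly, Elm, Willow, Pine — every station.
Total annual cost: 11 + 7 = 18.
No cover costs less than 18.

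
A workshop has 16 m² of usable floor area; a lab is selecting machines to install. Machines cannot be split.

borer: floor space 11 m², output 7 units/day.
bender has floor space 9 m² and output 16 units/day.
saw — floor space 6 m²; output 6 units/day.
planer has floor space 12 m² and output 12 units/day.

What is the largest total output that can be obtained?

bender + saw: floor space 9 + 6 = 15 ≤ 16, output 16 + 6 = 22.
bender: floor space 9 ≤ 16, output 16.
Best is bender and saw with total output 22.

22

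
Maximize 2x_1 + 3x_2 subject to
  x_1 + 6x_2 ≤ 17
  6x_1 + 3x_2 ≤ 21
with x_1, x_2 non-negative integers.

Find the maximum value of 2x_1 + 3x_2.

10

The continuous relaxation peaks at (2.27, 2.45) with value 11.91; rounding to a feasible lattice point costs some objective.
(x_1,x_2)=(2,2): 1·2+6·2=14≤17, 6·2+3·2=18≤21, objective 10.
(x_1,x_2)=(3,1): 1·3+6·1=9≤17, 6·3+3·1=21≤21, objective 9.
(x_1,x_2)=(1,2): 1·1+6·2=13≤17, 6·1+3·2=12≤21, objective 8.
No feasible integer point exceeds 10.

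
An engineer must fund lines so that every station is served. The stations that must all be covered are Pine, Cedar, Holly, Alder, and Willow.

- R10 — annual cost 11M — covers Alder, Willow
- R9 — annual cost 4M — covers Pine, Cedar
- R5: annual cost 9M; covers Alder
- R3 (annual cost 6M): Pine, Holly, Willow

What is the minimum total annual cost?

19

This is a weighted set-cover instance.
Choose R9, R5, and R3: together they cover Pine, Cedar, Holly, Alder, Willow — every station.
Total annual cost: 4 + 9 + 6 = 19.
No cover costs less than 19.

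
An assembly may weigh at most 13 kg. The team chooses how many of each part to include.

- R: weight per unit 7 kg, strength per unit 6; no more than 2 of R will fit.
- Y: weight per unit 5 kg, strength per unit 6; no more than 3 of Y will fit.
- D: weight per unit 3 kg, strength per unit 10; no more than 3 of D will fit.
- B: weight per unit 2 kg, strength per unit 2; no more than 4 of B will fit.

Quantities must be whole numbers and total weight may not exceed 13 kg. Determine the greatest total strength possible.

34

Take 3×D and 2×B: weight 13 ≤ 13, strength 3·10 + 2·2 = 34.
D has the best ratio (10/3) and is taken to its limit of 3; remaining capacity is filled optimally with the others.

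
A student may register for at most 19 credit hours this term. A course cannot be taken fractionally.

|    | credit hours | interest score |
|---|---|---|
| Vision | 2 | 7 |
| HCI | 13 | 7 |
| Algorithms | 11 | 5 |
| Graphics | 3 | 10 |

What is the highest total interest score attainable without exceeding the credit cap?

24

Treat it as a binary knapsack problem.
Take Vision, HCI, and Graphics: credit hours 2 + 13 + 3 = 18 ≤ 19, interest score 7 + 7 + 10 = 24.
No other feasible combination does better.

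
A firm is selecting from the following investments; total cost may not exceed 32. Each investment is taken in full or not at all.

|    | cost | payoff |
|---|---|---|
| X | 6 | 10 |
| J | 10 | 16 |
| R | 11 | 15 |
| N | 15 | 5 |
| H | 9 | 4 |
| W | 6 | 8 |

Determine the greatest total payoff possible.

41

This is an integer program with binary decision variables.
Allowing fractional choices, the relaxed optimum would be about 47.7, but investments are indivisible.
J + R + W: cost 10 + 11 + 6 = 27 ≤ 32, payoff 16 + 15 + 8 = 39.
X + J + R: cost 6 + 10 + 11 = 27 ≤ 32, payoff 10 + 16 + 15 = 41.
X + J + H + W: cost 6 + 10 + 9 + 6 = 31 ≤ 32, payoff 10 + 16 + 4 + 8 = 38.
Best is X, J, and R with total payoff 41.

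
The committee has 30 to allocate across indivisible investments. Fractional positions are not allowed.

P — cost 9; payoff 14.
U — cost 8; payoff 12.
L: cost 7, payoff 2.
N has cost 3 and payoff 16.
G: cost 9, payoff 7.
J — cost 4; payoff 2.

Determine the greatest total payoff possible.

49

P + U + L + N: cost 9 + 8 + 7 + 3 = 27 ≤ 30, payoff 14 + 12 + 2 + 16 = 44.
P + U + N + G: cost 9 + 8 + 3 + 9 = 29 ≤ 30, payoff 14 + 12 + 16 + 7 = 49.
P + U + N + J: cost 9 + 8 + 3 + 4 = 24 ≤ 30, payoff 14 + 12 + 16 + 2 = 44.
Best is P, U, N, and G with total payoff 49.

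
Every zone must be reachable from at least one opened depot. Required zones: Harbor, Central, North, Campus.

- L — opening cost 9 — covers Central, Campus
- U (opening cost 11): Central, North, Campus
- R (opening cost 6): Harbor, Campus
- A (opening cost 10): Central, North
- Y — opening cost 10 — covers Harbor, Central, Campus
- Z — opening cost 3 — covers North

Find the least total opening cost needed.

13

The greedy cost-per-new-zone heuristic would pick R, Z, and L for 18, but a cheaper cover exists.
Choose Y and Z: together they cover Harbor, Central, North, Campus — every zone.
Total opening cost: 10 + 3 = 13.
No cover costs less than 13.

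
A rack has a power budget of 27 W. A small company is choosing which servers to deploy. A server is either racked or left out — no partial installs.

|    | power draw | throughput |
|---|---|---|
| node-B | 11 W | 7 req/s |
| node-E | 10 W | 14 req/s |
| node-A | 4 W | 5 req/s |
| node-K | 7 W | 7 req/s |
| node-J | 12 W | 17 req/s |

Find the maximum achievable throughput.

36

Allowing fractional choices, the relaxed optimum would be about 37.0, but servers are indivisible.
node-E + node-A + node-J: power draw 10 + 4 + 12 = 26 ≤ 27, throughput 14 + 5 + 17 = 36.
node-E + node-J: power draw 10 + 12 = 22 ≤ 27, throughput 14 + 17 = 31.
node-A + node-K + node-J: power draw 4 + 7 + 12 = 23 ≤ 27, throughput 5 + 7 + 17 = 29.
Best is node-E, node-A, and node-J with total throughput 36.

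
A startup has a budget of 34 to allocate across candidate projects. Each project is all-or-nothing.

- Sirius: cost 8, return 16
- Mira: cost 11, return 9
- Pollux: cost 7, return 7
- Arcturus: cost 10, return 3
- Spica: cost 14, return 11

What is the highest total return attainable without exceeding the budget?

This is an integer program with binary decision variables.
Take Sirius, Mira, and Spica: cost 8 + 11 + 14 = 33 ≤ 34, return 16 + 9 + 11 = 36.
No other feasible combination does better.

36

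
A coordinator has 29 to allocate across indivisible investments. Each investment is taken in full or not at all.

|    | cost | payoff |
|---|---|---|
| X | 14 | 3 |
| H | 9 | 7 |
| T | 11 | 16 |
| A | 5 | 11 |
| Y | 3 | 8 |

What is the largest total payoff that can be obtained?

Take H, T, A, and Y: cost 9 + 11 + 5 + 3 = 28 ≤ 29, payoff 7 + 16 + 11 + 8 = 42.
No other feasible combination does better.

42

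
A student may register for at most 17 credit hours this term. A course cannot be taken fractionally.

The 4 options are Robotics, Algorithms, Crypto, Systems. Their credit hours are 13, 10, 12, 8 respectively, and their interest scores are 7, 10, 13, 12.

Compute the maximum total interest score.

13

Allowing fractional choices, the relaxed optimum would be about 21.8, but courses are indivisible.
Crypto: credit hours 12 ≤ 17, interest score 13.
Systems: credit hours 8 ≤ 17, interest score 12.
Algorithms: credit hours 10 ≤ 17, interest score 10.
Best is Crypto with total interest score 13.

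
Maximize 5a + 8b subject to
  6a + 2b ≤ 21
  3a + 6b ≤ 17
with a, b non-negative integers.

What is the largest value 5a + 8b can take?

Relaxing integrality, the LP optimum is 25.73 at (a,b) = (3.07, 1.3), which is not an integer point.
(a,b)=(3,1): 6·3+2·1=20≤21, 3·3+6·1=15≤17, objective 23.
(a,b)=(2,1): 6·2+2·1=14≤21, 3·2+6·1=12≤17, objective 18.
(a,b)=(3,0): 6·3+2·0=18≤21, 3·3+6·0=9≤17, objective 15.
(a,b)=(2,0): 6·2+2·0=12≤21, 3·2+6·0=6≤17, objective 10.
Maximum is 23 at (a,b)=(3,1).

23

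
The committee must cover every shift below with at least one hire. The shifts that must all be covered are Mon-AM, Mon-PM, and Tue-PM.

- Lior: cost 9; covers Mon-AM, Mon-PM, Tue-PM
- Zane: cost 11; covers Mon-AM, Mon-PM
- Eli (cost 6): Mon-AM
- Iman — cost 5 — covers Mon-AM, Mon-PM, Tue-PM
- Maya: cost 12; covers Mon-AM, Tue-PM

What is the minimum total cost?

This is an integer covering problem.
Iman alone covers Mon-AM, Mon-PM, Tue-PM — every shift.
Total cost: 5.
No cover costs less than 5.

5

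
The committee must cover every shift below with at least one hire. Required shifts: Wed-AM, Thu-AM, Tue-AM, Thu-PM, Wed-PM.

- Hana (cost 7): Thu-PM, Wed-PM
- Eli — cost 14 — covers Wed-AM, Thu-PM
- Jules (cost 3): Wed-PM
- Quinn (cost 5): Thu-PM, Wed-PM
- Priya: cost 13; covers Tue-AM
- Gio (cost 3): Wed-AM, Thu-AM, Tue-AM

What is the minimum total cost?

Choose Quinn and Gio: together they cover Wed-AM, Thu-AM, Tue-AM, Thu-PM, Wed-PM — every shift.
Total cost: 5 + 3 = 8.

8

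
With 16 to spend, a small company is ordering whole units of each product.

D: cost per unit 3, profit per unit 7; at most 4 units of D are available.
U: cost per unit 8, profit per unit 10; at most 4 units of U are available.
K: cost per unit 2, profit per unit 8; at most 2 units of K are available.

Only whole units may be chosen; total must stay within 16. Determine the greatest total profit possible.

K has the best ratio (8/2); taking only K gives at most 2×8 = 16 (stopped by the supply cap of 2).
Mixing does better — 4×D and 2×K: cost 16 ≤ 16, profit 4·7 + 2·8 = 44.

44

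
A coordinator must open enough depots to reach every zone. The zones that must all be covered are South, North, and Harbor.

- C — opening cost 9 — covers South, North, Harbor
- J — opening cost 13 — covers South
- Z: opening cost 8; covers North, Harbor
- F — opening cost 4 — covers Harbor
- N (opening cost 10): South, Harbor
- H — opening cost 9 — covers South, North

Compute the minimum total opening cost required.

C alone covers South, North, Harbor — every zone.
Total opening cost: 9.
No cover costs less than 9.

9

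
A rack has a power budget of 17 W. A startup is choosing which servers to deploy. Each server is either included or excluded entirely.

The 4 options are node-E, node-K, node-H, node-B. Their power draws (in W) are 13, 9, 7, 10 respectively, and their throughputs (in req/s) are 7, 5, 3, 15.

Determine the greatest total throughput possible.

node-H + node-B: power draw 7 + 10 = 17 ≤ 17, throughput 3 + 15 = 18.
node-B: power draw 10 ≤ 17, throughput 15.
node-K + node-H: power draw 9 + 7 = 16 ≤ 17, throughput 5 + 3 = 8.
Best is node-H and node-B with total throughput 18.

18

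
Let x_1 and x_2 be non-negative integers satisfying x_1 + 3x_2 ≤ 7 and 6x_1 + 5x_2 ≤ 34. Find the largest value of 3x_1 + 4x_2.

16

The continuous relaxation peaks at (5.15, 0.615) with value 17.92; rounding to a feasible lattice point costs some objective.
(x_1,x_2)=(4,1): 1·4+3·1=7≤7, 6·4+5·1=29≤34, objective 16.
(x_1,x_2)=(5,0): 1·5+3·0=5≤7, 6·5+5·0=30≤34, objective 15.
(x_1,x_2)=(3,1): 1·3+3·1=6≤7, 6·3+5·1=23≤34, objective 13.
(x_1,x_2)=(4,0): 1·4+3·0=4≤7, 6·4+5·0=24≤34, objective 12.
No feasible integer point exceeds 16.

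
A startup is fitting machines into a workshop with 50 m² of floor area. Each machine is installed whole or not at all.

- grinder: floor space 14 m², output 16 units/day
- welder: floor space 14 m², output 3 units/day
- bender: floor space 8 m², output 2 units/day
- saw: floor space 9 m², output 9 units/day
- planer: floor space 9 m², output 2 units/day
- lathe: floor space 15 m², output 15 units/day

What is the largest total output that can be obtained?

Take grinder, bender, saw, and lathe: floor space 14 + 8 + 9 + 15 = 46 ≤ 50, output 16 + 2 + 9 + 15 = 42.
No feasible combination exceeds this.

42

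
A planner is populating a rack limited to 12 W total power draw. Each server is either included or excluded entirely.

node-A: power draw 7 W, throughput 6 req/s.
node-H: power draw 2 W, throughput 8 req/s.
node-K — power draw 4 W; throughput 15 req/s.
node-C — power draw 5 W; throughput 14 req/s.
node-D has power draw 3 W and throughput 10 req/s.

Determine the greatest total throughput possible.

39

node-K + node-C + node-D: power draw 4 + 5 + 3 = 12 ≤ 12, throughput 15 + 14 + 10 = 39.
node-H + node-K + node-C: power draw 2 + 4 + 5 = 11 ≤ 12, throughput 8 + 15 + 14 = 37.
Best is node-K, node-C, and node-D with total throughput 39.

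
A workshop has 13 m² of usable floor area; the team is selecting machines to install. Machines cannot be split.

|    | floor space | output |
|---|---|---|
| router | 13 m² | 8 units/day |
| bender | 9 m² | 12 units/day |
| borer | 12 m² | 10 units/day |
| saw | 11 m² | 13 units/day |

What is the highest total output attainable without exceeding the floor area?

13

Allowing fractional choices, the relaxed optimum would be about 16.7, but machines are indivisible.
saw: floor space 11 ≤ 13, output 13.
borer: floor space 12 ≤ 13, output 10.
bender: floor space 9 ≤ 13, output 12.
Best is saw with total output 13.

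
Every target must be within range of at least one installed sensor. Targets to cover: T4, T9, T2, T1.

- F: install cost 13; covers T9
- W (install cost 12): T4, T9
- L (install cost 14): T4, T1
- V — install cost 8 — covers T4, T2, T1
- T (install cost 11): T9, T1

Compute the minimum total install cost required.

This is an integer covering problem.
Choose V and T: together they cover T4, T9, T2, T1 — every target.
Total install cost: 8 + 11 = 19.
No cover costs less than 19.

19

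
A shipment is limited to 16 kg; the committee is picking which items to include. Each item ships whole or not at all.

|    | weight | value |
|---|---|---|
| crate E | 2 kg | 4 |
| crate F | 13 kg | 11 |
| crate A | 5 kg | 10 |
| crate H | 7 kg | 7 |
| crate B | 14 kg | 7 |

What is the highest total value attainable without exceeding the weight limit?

21

Take crate E, crate A, and crate H: weight 2 + 5 + 7 = 14 ≤ 16, value 4 + 10 + 7 = 21.
No other feasible combination does better.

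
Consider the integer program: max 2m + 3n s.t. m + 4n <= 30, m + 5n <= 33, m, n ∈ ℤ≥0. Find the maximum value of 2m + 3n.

60

(m,n)=(30,0): 1·30+4·0=30≤30, 1·30+5·0=30≤33, objective 60.
(m,n)=(29,0): 1·29+4·0=29≤30, 1·29+5·0=29≤33, objective 58.
No feasible integer point exceeds 60.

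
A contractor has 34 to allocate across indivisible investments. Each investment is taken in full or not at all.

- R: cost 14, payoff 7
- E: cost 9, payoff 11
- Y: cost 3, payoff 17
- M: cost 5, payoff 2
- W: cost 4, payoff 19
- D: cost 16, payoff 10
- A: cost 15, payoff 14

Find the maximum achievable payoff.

Treat it as a binary knapsack problem.
Take E, Y, W, and A: cost 9 + 3 + 4 + 15 = 31 ≤ 34, payoff 11 + 17 + 19 + 14 = 61.
No other feasible combination does better.

61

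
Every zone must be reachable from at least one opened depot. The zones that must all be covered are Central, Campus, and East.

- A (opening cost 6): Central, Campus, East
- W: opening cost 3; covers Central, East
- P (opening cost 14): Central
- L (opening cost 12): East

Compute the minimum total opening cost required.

6

The greedy cost-per-new-zone heuristic would pick W and A for 9, but a cheaper cover exists.
A alone covers Central, Campus, East — every zone.
Total opening cost: 6.
No cover costs less than 6.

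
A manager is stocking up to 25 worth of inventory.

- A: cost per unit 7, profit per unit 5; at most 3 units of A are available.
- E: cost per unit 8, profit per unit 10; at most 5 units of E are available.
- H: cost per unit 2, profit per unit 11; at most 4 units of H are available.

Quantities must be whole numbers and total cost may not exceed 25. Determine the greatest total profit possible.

This is a bounded integer knapsack.
H has the best ratio (11/2); taking only H gives at most 4×11 = 44 (stopped by the supply cap of 4).
Mixing does better — 2×E and 4×H: cost 24 ≤ 25, profit 2·10 + 4·11 = 64.

64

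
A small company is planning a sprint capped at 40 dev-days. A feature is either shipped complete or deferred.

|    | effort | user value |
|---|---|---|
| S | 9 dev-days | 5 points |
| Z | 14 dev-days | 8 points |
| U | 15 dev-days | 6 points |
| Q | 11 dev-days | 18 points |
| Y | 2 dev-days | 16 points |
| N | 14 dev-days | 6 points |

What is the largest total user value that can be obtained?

47

This is a 0-1 knapsack instance.
Take S, Z, Q, and Y: effort 9 + 14 + 11 + 2 = 36 ≤ 40, user value 5 + 8 + 18 + 16 = 47.
No other feasible combination does better.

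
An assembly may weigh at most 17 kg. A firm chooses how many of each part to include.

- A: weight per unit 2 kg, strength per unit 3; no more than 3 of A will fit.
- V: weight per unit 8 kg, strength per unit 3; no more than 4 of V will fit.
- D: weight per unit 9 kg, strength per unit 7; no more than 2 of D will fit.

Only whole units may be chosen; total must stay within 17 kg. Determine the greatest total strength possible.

16

This is a bounded integer knapsack.
A has the best ratio (3/2); taking only A gives at most 3×3 = 9 (stopped by the supply cap of 3).
Mixing does better — 3×A and 1×D: weight 15 ≤ 17, strength 3·3 + 1·7 = 16.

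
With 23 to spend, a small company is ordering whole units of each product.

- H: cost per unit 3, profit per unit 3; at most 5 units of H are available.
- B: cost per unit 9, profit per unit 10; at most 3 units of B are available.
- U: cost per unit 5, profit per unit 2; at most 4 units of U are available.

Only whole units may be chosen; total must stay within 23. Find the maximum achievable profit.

23

This is a bounded integer knapsack.
B has the best ratio (10/9); taking only B gives at most 2×10 = 20 (stopped by the cost limit).
Mixing does better — 1×H and 2×B: cost 21 ≤ 23, profit 1·3 + 2·10 = 23.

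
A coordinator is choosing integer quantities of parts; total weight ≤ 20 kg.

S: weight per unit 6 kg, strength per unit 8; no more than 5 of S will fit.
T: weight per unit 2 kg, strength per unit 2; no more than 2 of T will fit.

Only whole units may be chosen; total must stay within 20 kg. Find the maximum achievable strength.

This is a bounded integer knapsack.
3×S: weight 18 ≤ 20, strength 3·8 = 24.
3×S and 1×T: weight 20 ≤ 20, strength 3·8 + 1·2 = 26.
Best is 26.

26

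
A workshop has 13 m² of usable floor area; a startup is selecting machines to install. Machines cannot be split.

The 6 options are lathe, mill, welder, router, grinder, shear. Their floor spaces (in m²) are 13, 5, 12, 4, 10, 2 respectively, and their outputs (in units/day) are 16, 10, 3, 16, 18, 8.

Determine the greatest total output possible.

Allowing fractional choices, the relaxed optimum would be about 37.6, but machines are indivisible.
mill + router: floor space 5 + 4 = 9 ≤ 13, output 10 + 16 = 26.
mill + router + shear: floor space 5 + 4 + 2 = 11 ≤ 13, output 10 + 16 + 8 = 34.
Best is mill, router, and shear with total output 34.

34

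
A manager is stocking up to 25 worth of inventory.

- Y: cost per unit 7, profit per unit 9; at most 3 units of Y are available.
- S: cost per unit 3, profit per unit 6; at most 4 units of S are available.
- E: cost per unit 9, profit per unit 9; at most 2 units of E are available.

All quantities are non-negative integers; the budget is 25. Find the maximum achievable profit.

36

S has the best ratio (6/3); taking only S gives at most 4×6 = 24 (stopped by the supply cap of 4).
Mixing does better — 1×Y, 3×S, and 1×E: cost 25 ≤ 25, profit 1·9 + 3·6 + 1·9 = 36.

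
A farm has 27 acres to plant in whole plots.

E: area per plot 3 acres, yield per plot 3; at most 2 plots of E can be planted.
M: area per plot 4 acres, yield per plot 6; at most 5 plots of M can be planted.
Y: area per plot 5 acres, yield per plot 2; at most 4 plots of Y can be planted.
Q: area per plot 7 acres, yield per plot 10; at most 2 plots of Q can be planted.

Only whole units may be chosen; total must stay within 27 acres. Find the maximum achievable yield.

40

3×M and 2×Q: area 26 ≤ 27, yield 3·6 + 2·10 = 38.
5×M and 1×Q: area 27 ≤ 27, yield 5·6 + 1·10 = 40.
Best is 40.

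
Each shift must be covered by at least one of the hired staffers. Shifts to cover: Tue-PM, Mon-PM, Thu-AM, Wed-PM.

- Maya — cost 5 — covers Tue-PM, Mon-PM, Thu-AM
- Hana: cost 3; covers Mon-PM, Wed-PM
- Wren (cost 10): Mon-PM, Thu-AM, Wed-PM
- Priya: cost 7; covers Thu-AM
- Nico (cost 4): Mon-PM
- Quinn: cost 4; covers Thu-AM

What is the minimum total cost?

This is a weighted set-cover instance.
Choose Maya and Hana: together they cover Tue-PM, Mon-PM, Thu-AM, Wed-PM — every shift.
Total cost: 5 + 3 = 8.
No cover costs less than 8.

8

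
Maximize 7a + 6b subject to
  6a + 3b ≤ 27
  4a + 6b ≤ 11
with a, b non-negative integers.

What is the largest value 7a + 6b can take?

The continuous relaxation peaks at (2.75, 0) with value 19.25; rounding to a feasible lattice point costs some objective.
(a,b)=(2,0): 6·2+3·0=12≤27, 4·2+6·0=8≤11, objective 14.
(a,b)=(1,1): 6·1+3·1=9≤27, 4·1+6·1=10≤11, objective 13.
(a,b)=(1,0): 6·1+3·0=6≤27, 4·1+6·0=4≤11, objective 7.
The best lattice point is (2,0), giving 14.

14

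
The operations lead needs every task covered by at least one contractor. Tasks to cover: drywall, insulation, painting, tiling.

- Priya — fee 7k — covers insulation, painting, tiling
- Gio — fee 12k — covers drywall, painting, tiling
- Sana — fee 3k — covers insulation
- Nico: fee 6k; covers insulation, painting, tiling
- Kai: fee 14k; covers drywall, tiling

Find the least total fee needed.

15

Choose Gio and Sana: together they cover drywall, insulation, painting, tiling — every task.
Total fee: 12 + 3 = 15.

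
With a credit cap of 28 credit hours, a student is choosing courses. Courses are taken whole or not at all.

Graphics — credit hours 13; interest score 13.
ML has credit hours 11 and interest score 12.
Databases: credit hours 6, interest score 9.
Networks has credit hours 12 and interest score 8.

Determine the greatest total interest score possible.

25

Graphics + Databases: credit hours 13 + 6 = 19 ≤ 28, interest score 13 + 9 = 22.
ML + Databases: credit hours 11 + 6 = 17 ≤ 28, interest score 12 + 9 = 21.
Graphics + ML: credit hours 13 + 11 = 24 ≤ 28, interest score 13 + 12 = 25.
Best is Graphics and ML with total interest score 25.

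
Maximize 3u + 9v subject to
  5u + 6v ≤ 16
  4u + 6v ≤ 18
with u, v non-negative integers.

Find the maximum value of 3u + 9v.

The continuous relaxation peaks at (0, 2.67) with value 24.00; rounding to a feasible lattice point costs some objective.
(u,v)=(0,2) is feasible, giving 18.
(u,v)=(1,1) is feasible, giving 12.
Maximum is 18 at (u,v)=(0,2).

18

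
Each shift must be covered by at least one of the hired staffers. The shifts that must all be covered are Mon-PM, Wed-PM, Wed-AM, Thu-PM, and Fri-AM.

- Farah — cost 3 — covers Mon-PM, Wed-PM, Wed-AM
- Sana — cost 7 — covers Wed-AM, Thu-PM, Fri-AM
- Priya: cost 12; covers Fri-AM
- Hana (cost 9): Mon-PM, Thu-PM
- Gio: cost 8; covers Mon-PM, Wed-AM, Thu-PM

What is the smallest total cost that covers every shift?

Choose Farah and Sana: together they cover Mon-PM, Wed-PM, Wed-AM, Thu-PM, Fri-AM — every shift.
Total cost: 3 + 7 = 10.
No cover costs less than 10.

10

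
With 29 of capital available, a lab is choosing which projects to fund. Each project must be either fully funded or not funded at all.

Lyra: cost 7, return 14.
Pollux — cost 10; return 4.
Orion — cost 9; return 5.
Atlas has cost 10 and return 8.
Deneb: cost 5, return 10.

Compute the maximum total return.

32

Allowing fractional choices, the relaxed optimum would be about 35.9, but projects are indivisible.
Lyra + Pollux + Deneb: cost 7 + 10 + 5 = 22 ≤ 29, return 14 + 4 + 10 = 28.
Lyra + Atlas + Deneb: cost 7 + 10 + 5 = 22 ≤ 29, return 14 + 8 + 10 = 32.
Lyra + Orion + Deneb: cost 7 + 9 + 5 = 21 ≤ 29, return 14 + 5 + 10 = 29.
Best is Lyra, Atlas, and Deneb with total return 32.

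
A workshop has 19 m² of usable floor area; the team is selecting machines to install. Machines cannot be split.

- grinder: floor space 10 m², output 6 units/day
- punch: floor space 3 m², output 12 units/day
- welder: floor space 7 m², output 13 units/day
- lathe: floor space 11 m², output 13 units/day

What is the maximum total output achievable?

This is an integer program with binary decision variables.
Take welder and lathe: floor space 7 + 11 = 18 ≤ 19, output 13 + 13 = 26.
No other feasible combination does better.

26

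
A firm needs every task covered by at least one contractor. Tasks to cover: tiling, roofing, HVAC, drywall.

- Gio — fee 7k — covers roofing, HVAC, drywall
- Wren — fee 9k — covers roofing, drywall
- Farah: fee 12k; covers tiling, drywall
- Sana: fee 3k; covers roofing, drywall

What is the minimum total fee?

19

This is a weighted set-cover instance.
The greedy cost-per-new-task heuristic would pick Sana, Gio, and Farah for 22, but a cheaper cover exists.
Choose Gio and Farah: together they cover tiling, roofing, HVAC, drywall — every task.
Total fee: 7 + 12 = 19.
No cover costs less than 19.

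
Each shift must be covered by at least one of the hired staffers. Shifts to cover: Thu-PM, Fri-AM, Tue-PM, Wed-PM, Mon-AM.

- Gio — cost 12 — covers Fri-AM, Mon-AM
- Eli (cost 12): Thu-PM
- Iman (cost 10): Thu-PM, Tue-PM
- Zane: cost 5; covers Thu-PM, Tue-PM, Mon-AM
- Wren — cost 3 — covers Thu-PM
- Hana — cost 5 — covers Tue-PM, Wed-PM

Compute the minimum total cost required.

20

Choose Gio, Wren, and Hana: together they cover Thu-PM, Fri-AM, Tue-PM, Wed-PM, Mon-AM — every shift.
Total cost: 12 + 3 + 5 = 20.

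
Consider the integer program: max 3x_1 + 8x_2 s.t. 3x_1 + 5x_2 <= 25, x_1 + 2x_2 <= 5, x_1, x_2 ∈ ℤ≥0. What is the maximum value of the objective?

19

(x_1,x_2)=(1,2) is feasible, giving 19.
(x_1,x_2)=(0,2) is feasible, giving 16.
No feasible integer point exceeds 19.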